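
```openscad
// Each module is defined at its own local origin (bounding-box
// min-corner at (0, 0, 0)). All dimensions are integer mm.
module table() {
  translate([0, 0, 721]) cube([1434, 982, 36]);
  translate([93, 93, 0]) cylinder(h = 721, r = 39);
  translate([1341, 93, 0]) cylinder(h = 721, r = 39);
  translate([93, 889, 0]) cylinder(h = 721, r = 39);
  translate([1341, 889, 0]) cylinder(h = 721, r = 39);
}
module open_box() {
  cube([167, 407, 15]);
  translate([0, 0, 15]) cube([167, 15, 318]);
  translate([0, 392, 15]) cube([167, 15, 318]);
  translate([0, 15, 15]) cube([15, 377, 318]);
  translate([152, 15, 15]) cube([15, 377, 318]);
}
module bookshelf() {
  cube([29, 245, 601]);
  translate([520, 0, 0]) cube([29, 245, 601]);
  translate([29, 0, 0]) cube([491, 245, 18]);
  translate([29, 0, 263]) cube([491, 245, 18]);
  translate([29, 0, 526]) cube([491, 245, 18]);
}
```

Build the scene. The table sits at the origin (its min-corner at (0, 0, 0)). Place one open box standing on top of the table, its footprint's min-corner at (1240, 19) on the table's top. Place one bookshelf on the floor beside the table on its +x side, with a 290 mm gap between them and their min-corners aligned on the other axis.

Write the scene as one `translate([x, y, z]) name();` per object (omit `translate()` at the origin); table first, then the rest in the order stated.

table();
translate([1240, 19, 757]) open_box();
translate([1724, 0, 0]) bookshelf();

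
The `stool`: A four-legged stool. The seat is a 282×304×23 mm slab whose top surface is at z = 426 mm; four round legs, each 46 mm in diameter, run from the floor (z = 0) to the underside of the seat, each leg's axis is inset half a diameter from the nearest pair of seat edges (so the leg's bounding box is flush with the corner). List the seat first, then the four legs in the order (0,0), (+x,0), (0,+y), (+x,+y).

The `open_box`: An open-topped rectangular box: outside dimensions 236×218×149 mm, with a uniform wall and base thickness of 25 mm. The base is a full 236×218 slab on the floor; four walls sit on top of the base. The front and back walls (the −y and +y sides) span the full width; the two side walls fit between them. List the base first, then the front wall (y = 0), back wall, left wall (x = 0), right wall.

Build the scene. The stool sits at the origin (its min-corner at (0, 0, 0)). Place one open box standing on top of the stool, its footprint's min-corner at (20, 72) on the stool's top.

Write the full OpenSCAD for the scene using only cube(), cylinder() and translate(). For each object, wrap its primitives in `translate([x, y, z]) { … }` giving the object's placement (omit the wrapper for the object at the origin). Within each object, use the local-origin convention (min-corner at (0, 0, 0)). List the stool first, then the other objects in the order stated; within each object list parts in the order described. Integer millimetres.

translate([0, 0, 403]) cube([282, 304, 23]);
translate([23, 23, 0]) cylinder(h = 403, r = 23);
translate([259, 23, 0]) cylinder(h = 403, r = 23);
translate([23, 281, 0]) cylinder(h = 403, r = 23);
translate([259, 281, 0]) cylinder(h = 403, r = 23);
translate([20, 72, 426]) {
  cube([236, 218, 25]);
  translate([0, 0, 25]) cube([236, 25, 124]);
  translate([0, 193, 25]) cube([236, 25, 124]);
  translate([0, 25, 25]) cube([25, 168, 124]);
  translate([211, 25, 25]) cube([25, 168, 124]);
}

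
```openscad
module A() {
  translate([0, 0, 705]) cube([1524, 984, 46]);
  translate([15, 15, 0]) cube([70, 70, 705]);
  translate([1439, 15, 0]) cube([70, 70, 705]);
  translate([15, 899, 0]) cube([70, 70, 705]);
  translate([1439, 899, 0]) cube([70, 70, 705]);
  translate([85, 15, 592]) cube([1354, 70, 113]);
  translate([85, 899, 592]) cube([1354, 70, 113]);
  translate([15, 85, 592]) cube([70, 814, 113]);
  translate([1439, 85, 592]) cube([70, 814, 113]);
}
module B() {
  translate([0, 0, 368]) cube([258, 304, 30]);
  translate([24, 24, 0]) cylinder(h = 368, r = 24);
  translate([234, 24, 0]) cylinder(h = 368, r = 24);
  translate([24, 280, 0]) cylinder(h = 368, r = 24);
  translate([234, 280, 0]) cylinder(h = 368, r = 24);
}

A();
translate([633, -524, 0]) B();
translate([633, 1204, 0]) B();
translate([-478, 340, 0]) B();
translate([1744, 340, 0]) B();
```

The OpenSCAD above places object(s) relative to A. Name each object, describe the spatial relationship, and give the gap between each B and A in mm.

A is a table. B is a stool. Four stools sit around the table at the −y, +y, −x, +x sides. The gap between each stool and the table is 220 mm.

Each stool's nearest face is 220 mm from the table's bounding box.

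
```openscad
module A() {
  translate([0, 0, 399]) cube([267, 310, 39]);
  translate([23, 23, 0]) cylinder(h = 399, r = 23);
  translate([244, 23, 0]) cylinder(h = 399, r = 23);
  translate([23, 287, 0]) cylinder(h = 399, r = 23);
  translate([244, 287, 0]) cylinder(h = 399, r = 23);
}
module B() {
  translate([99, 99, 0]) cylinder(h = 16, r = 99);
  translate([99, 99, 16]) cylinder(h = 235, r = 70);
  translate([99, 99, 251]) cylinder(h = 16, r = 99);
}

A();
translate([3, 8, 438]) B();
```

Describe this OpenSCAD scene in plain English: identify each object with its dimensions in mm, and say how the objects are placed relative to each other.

A is a four-legged stool. The seat is a 267×310×39 mm slab whose top surface is at z = 438 mm; four round legs, each 46 mm in diameter, run from the floor (z = 0) to the underside of the seat, each leg's axis is inset half a diameter from the nearest pair of seat edges (so the leg's bounding box is flush with the corner).

B is a spool: two coaxial disc flanges of radius 99 mm and thickness 16 mm, joined by a core cylinder of radius 70 mm and height 235 mm. The lower flange rests on z = 0 and the three cylinders share a vertical axis.

The spool is on top of the stool.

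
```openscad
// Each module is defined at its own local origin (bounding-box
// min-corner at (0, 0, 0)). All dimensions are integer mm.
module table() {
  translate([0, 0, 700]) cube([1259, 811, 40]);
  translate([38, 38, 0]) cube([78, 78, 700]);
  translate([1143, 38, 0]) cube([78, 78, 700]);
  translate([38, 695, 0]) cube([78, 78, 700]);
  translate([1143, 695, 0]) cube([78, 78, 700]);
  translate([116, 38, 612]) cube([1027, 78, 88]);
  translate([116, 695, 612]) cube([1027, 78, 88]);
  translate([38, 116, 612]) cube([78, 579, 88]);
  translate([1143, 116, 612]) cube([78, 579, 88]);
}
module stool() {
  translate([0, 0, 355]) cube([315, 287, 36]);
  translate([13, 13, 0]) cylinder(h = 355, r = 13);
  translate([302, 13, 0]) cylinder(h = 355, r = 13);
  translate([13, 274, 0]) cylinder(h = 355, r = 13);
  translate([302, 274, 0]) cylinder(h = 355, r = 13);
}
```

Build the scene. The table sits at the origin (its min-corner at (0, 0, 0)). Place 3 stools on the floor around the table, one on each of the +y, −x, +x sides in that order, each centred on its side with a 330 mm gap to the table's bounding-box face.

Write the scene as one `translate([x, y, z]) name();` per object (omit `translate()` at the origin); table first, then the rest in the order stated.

table();
translate([472, 1141, 0]) stool();
translate([-645, 262, 0]) stool();
translate([1589, 262, 0]) stool();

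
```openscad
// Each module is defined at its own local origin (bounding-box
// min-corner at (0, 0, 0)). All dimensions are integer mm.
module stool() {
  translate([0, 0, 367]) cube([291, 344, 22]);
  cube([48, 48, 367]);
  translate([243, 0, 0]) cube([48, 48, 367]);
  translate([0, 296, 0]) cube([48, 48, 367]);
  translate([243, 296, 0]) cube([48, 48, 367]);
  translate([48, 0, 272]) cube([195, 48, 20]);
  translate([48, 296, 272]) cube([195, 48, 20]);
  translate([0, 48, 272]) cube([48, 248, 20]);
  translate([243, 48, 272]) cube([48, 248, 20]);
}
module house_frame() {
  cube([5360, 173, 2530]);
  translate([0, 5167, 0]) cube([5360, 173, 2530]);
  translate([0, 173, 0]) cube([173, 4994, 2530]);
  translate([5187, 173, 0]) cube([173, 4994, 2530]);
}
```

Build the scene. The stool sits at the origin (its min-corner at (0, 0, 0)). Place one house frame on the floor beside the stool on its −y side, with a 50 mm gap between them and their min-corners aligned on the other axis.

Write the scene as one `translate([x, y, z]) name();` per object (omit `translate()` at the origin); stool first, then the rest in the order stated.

stool();
translate([0, -5390, 0]) house_frame();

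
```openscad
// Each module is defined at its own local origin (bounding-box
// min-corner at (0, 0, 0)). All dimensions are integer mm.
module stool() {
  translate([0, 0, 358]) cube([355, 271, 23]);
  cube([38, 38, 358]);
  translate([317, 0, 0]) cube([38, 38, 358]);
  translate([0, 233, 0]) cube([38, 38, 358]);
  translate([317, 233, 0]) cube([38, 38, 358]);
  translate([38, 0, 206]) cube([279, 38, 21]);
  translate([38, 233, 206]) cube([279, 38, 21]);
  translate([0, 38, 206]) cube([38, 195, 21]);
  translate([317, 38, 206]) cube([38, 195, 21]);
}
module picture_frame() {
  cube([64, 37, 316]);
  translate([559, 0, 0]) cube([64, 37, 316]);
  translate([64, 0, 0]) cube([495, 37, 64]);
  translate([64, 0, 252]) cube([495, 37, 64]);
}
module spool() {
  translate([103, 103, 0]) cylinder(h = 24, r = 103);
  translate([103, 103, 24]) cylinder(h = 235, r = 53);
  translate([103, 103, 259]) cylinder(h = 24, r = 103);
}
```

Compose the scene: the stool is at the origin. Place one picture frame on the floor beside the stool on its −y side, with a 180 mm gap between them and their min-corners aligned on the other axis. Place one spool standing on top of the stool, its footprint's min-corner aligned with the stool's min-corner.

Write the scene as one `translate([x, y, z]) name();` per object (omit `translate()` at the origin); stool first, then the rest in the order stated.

stool();
translate([0, -217, 0]) picture_frame();
translate([0, 0, 381]) spool();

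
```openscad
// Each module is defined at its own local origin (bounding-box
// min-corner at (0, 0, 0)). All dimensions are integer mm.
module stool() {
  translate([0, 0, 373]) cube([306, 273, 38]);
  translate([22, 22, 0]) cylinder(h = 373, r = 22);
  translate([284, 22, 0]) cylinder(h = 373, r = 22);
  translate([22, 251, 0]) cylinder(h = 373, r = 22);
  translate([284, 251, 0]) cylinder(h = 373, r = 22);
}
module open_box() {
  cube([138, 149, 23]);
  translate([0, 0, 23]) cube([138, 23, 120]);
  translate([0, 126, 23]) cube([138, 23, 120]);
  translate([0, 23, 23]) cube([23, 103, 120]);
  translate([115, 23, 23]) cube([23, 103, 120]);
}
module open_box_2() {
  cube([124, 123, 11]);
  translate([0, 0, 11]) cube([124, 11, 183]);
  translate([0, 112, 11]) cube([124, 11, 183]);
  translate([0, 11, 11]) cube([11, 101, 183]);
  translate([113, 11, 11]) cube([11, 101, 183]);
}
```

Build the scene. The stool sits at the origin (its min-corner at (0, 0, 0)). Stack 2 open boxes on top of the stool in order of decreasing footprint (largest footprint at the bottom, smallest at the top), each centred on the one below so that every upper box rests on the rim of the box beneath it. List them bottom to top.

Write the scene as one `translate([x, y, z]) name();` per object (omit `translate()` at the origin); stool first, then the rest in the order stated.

stool();
translate([84, 62, 411]) open_box();
translate([91, 75, 554]) open_box_2();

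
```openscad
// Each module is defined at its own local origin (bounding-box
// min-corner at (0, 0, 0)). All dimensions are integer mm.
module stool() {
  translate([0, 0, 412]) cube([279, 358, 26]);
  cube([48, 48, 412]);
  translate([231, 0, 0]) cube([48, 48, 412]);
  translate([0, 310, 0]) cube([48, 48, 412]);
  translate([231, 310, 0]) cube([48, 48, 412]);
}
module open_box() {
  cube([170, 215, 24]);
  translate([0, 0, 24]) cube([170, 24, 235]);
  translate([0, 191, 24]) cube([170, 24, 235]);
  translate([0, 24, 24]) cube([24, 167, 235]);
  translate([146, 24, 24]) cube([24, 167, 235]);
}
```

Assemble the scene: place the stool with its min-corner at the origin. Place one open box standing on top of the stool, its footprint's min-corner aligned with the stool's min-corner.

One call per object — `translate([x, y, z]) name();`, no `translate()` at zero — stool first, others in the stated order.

stool();
translate([0, 0, 438]) open_box();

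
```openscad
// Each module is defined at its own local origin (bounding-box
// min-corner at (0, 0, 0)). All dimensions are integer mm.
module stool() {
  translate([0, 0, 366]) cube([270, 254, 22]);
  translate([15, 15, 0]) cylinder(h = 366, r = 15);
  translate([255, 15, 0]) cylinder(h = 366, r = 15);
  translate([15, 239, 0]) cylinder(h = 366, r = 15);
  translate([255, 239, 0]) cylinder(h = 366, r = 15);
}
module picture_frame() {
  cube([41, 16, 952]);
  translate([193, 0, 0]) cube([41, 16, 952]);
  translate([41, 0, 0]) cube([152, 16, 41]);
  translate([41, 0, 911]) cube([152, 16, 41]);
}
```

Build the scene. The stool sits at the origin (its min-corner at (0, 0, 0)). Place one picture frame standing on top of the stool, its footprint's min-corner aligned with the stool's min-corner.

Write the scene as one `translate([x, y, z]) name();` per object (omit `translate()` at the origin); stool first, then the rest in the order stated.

stool();
translate([0, 0, 388]) picture_frame();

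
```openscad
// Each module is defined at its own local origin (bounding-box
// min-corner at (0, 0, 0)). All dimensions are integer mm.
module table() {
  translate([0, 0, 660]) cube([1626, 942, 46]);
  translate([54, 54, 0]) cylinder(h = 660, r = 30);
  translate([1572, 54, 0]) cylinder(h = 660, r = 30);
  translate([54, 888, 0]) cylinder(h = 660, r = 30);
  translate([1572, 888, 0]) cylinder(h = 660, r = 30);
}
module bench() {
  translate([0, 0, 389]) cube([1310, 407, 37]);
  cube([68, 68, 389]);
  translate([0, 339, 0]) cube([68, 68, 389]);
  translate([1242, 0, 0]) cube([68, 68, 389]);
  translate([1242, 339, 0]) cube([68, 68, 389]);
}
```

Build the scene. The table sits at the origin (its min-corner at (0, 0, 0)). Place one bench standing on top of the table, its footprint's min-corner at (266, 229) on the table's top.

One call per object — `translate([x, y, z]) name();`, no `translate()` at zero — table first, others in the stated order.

table();
translate([266, 229, 706]) bench();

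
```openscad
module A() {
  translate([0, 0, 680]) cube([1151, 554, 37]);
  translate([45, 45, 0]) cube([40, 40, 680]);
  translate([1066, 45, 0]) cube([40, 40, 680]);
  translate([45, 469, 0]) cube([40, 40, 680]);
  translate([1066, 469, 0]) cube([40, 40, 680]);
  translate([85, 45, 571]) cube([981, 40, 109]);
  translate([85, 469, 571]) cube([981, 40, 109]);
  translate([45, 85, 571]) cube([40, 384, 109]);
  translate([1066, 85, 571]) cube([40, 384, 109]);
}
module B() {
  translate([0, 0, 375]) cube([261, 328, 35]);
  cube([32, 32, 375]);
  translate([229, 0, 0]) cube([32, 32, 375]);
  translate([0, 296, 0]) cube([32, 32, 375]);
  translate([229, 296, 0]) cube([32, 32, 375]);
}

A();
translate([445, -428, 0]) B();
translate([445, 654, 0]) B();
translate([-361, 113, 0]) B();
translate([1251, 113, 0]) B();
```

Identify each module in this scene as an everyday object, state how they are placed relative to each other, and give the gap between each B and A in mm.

A is a table. B is a stool. Four stools sit around the table at the −y, +y, −x, +x sides. The gap between each stool and the table is 100 mm.

Each stool's nearest face is 100 mm from the table's bounding box.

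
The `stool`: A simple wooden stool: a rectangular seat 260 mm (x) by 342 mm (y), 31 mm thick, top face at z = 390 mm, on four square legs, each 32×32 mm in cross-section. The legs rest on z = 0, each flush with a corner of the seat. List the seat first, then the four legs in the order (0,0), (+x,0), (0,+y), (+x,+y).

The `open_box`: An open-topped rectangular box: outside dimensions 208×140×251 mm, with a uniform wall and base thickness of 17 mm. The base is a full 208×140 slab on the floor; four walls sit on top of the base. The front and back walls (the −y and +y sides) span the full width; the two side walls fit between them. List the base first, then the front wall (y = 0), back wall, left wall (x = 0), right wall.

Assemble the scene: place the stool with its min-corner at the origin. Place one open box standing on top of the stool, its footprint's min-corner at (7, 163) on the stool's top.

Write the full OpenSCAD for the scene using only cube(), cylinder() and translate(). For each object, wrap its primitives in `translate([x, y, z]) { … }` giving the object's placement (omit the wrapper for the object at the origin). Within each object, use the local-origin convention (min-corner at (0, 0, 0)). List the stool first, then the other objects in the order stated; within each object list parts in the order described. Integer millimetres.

translate([0, 0, 359]) cube([260, 342, 31]);
cube([32, 32, 359]);
translate([228, 0, 0]) cube([32, 32, 359]);
translate([0, 310, 0]) cube([32, 32, 359]);
translate([228, 310, 0]) cube([32, 32, 359]);
translate([7, 163, 390]) {
  cube([208, 140, 17]);
  translate([0, 0, 17]) cube([208, 17, 234]);
  translate([0, 123, 17]) cube([208, 17, 234]);
  translate([0, 17, 17]) cube([17, 106, 234]);
  translate([191, 17, 17]) cube([17, 106, 234]);
}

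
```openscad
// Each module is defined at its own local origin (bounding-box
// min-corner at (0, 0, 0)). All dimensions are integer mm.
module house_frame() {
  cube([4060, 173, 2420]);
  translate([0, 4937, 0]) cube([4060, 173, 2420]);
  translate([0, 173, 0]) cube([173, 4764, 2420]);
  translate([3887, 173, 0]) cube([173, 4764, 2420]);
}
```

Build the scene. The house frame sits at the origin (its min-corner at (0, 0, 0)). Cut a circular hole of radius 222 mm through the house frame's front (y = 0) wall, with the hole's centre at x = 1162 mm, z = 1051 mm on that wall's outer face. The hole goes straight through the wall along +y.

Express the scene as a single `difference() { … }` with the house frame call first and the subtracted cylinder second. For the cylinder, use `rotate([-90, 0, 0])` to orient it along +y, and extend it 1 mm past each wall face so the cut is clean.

difference() {
  house_frame();
  translate([1162, -1, 1051]) rotate([-90, 0, 0]) cylinder(h = 175, r = 222);
}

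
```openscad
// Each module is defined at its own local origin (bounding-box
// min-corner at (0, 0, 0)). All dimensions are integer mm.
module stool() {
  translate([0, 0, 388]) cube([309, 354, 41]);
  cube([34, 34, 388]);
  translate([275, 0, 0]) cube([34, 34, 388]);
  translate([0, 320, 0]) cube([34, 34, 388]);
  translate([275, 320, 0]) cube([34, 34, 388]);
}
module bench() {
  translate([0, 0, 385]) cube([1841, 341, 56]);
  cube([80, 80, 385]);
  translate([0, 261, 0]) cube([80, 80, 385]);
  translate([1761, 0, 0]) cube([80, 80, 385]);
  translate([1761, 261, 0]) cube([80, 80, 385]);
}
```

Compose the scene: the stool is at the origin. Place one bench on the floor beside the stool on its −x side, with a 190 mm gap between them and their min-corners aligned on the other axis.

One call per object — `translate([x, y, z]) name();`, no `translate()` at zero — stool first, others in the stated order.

stool();
translate([-2031, 0, 0]) bench();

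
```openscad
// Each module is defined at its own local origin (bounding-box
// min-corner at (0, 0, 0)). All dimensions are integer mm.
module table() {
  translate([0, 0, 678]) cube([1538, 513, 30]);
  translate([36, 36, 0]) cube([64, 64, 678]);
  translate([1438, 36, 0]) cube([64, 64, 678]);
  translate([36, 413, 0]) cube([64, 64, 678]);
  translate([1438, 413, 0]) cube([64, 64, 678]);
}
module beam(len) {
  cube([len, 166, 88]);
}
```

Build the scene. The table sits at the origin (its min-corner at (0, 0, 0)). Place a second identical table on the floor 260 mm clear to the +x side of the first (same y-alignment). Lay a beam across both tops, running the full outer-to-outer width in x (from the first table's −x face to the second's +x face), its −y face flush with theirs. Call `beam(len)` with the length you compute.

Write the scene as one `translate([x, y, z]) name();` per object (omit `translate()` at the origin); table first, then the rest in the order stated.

table();
translate([1798, 0, 0]) table();
translate([0, 0, 708]) beam(3336);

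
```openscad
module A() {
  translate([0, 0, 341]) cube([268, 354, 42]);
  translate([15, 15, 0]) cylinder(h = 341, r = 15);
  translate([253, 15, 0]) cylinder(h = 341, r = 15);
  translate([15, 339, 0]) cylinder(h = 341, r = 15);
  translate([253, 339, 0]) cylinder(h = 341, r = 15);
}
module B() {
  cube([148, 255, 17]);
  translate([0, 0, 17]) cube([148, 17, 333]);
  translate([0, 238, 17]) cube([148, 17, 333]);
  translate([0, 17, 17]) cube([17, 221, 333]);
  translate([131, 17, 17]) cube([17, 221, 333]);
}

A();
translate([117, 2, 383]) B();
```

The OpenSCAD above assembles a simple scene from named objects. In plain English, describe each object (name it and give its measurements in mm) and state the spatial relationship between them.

A is a simple wooden stool: a rectangular seat 268 mm (x) by 354 mm (y), 42 mm thick, top face at z = 383 mm, on four round legs, each 30 mm in diameter. The legs rest on z = 0, each leg's axis is inset half a diameter from the nearest pair of seat edges (so the leg's bounding box is flush with the corner).

B is an open storage box with external size 148×255×350 mm and wall thickness 17 mm (the base is also 17 mm thick). The base covers the whole footprint; the four walls stand on the base, with the y-facing walls full-width and the x-facing walls fitting between their inner faces.

The open box is on top of the stool.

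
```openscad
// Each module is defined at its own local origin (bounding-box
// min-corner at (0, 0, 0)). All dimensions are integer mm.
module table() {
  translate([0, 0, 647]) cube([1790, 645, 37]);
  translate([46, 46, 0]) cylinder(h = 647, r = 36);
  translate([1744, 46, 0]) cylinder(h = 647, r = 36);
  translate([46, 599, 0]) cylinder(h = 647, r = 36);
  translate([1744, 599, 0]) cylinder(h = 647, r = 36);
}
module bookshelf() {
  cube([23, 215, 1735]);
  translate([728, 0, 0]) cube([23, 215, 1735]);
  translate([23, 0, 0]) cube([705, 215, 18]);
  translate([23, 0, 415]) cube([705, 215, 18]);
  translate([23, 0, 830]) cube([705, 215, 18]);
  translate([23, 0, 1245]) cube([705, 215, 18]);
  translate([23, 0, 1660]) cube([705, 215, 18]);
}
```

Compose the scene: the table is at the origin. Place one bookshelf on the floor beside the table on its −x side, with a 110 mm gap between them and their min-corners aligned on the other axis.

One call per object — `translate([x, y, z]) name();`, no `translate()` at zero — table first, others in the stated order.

table();
translate([-861, 0, 0]) bookshelf();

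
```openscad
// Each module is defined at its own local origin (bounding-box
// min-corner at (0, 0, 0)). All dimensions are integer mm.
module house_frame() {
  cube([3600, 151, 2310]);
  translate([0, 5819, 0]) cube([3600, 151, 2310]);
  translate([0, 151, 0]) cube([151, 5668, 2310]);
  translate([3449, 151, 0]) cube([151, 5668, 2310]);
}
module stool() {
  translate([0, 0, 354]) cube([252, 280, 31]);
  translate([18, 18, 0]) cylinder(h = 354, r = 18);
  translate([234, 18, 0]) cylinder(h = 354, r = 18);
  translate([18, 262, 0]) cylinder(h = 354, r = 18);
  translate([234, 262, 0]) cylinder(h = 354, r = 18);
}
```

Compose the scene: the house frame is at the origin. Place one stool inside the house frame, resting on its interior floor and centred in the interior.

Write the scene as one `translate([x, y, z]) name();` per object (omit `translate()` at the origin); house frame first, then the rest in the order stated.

house_frame();
translate([1674, 2845, 0]) stool();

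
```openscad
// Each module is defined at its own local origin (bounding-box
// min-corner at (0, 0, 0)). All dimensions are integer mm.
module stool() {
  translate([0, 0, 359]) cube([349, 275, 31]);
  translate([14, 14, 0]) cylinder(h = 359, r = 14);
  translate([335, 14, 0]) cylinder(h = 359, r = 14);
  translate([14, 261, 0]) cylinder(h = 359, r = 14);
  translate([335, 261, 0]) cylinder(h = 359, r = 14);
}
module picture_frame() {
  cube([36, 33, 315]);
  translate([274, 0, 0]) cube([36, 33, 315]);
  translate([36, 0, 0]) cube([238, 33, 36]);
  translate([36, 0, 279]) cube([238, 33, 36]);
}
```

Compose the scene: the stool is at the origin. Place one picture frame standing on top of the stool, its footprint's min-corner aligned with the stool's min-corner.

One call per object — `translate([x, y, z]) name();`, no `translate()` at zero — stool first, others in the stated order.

stool();
translate([0, 0, 390]) picture_frame();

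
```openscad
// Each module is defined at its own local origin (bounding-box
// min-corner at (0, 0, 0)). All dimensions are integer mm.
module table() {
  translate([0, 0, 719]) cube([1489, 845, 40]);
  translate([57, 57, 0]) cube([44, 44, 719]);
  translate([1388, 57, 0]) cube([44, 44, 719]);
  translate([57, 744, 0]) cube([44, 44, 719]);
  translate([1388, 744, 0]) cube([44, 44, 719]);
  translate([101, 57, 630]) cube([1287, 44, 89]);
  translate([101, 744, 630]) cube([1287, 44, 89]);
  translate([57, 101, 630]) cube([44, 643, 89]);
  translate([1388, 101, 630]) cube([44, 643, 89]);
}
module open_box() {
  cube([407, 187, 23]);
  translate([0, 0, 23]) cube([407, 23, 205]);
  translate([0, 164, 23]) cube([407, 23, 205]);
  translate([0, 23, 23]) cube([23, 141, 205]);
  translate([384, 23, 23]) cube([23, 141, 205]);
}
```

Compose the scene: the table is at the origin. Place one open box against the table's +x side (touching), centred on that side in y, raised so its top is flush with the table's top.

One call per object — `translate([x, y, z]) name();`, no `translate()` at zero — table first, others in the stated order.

table();
translate([1489, 329, 531]) open_box();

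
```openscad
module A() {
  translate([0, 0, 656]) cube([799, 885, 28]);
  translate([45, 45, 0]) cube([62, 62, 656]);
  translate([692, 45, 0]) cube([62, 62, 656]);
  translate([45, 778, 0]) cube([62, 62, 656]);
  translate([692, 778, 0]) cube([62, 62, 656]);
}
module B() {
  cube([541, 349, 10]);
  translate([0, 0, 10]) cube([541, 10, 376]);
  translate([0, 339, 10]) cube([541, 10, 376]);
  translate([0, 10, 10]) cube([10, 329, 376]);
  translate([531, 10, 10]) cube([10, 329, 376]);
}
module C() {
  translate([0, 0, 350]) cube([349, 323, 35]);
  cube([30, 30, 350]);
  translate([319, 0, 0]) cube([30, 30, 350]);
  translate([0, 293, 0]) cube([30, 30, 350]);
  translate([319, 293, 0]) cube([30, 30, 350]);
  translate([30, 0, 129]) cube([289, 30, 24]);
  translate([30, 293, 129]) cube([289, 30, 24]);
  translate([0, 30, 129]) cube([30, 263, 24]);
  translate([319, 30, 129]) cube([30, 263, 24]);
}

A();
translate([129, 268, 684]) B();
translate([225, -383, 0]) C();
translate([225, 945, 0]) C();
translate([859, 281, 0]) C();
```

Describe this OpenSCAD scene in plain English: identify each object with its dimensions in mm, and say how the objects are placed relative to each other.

A is a table with a 799×885 mm rectangular top, 28 mm thick, top surface at z = 684 mm, supported by four 62×62 mm square legs, each inset 45 mm from the nearest pair of top edges, running from the floor.

B is an open storage box with external size 541×349×386 mm and wall thickness 10 mm (the base is also 10 mm thick). The base covers the whole footprint; the four walls stand on the base, with the y-facing walls full-width and the x-facing walls fitting between their inner faces.

C is a simple wooden stool: a rectangular seat 349 mm (x) by 323 mm (y), 35 mm thick, top face at z = 385 mm, on four square legs, each 30×30 mm in cross-section. The legs rest on z = 0, each flush with a corner of the seat. Four stretchers, 30 mm wide and 24 mm tall, connect adjacent legs with their undersides at z = 129 mm, each running between the inner faces of the legs it joins and aligned with the legs' outer faces on the other axis.

The open box is on top of the table, centred. Three stools sit around the table at the −y, +y, +x sides.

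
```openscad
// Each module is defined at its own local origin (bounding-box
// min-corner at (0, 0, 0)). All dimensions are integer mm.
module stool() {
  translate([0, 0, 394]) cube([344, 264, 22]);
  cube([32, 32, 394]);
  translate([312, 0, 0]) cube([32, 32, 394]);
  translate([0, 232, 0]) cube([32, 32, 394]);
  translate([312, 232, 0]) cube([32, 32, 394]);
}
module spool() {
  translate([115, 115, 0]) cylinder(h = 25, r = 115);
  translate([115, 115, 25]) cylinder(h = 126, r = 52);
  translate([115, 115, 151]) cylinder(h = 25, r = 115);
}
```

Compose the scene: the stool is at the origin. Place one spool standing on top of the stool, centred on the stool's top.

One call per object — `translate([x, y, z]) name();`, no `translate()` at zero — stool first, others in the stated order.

stool();
translate([57, 17, 416]) spool();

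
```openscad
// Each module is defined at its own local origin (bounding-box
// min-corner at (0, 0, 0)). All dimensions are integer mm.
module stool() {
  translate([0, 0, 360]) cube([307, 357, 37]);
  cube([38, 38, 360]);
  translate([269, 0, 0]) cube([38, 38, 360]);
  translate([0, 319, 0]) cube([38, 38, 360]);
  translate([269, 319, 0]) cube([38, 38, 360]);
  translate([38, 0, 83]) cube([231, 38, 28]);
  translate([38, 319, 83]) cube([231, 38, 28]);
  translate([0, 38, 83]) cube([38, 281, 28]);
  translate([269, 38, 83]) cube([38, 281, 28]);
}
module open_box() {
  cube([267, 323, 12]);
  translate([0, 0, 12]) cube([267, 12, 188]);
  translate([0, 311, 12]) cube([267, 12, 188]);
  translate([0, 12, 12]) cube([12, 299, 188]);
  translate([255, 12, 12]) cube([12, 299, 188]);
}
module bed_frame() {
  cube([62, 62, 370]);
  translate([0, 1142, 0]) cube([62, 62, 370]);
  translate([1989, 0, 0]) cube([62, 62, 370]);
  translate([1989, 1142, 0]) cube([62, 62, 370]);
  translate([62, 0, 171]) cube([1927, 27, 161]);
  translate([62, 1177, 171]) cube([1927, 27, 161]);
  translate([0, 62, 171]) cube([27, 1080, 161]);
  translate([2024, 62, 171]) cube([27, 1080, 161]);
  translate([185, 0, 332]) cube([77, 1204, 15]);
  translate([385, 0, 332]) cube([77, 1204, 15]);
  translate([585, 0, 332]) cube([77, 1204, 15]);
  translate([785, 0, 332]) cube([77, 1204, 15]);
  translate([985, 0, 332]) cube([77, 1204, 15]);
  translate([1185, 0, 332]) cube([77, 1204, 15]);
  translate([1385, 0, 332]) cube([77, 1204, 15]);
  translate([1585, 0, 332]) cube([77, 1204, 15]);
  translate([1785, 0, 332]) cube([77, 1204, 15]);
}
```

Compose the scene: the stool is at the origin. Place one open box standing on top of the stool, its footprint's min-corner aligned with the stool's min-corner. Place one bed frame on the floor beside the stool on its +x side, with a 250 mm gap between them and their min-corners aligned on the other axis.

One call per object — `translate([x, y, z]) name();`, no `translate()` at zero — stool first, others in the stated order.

stool();
translate([0, 0, 397]) open_box();
translate([557, 0, 0]) bed_frame();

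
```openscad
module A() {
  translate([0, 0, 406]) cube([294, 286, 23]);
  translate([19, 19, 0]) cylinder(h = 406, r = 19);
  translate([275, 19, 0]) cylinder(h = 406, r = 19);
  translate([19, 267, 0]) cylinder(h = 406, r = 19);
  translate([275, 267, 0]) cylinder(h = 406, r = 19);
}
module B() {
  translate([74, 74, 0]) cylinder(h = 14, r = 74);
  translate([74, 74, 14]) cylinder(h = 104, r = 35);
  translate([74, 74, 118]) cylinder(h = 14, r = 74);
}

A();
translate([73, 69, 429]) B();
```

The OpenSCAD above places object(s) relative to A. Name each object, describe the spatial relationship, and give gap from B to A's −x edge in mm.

A is a stool. B is a spool. The spool is on top of the stool, centred. The gap from the spool to the stool's −x edge is 73 mm.

The spool's min-x is at 73; the stool's min-x is 0; gap = 73 mm.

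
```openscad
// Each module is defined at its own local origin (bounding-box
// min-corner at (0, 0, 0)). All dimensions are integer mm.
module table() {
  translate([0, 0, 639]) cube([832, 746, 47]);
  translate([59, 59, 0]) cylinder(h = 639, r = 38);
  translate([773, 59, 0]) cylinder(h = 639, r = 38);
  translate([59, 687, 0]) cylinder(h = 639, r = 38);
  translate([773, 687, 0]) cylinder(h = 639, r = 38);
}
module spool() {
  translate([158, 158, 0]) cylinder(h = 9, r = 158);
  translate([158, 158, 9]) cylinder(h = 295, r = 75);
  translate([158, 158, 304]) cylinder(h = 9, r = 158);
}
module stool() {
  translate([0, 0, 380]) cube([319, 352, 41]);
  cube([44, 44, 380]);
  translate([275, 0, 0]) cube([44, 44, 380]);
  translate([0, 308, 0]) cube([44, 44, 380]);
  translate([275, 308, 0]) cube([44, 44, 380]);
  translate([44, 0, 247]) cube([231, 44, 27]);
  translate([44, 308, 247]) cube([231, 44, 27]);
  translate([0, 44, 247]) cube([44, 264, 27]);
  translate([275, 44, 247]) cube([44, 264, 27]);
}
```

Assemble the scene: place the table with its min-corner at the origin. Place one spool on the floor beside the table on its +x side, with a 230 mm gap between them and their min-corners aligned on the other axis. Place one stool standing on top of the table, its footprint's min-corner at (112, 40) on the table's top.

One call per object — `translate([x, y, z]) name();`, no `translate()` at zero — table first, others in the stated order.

table();
translate([1062, 0, 0]) spool();
translate([112, 40, 686]) stool();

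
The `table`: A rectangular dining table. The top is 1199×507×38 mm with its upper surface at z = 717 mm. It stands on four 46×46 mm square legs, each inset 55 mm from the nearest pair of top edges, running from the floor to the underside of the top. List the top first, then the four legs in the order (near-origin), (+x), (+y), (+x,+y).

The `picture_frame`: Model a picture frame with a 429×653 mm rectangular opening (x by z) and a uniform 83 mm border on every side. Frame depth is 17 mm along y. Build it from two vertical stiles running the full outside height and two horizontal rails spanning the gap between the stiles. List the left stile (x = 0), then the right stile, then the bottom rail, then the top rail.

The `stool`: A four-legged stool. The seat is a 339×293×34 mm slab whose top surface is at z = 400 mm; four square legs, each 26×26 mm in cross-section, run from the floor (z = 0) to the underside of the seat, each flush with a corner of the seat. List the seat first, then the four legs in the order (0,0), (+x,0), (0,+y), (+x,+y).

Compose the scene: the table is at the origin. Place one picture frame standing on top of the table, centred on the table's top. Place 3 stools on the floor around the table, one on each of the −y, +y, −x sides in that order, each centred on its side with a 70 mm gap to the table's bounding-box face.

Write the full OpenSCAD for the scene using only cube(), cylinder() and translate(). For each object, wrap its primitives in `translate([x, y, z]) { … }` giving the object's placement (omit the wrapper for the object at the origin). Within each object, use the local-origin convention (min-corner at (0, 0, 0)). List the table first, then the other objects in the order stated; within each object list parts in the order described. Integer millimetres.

translate([0, 0, 679]) cube([1199, 507, 38]);
translate([55, 55, 0]) cube([46, 46, 679]);
translate([1098, 55, 0]) cube([46, 46, 679]);
translate([55, 406, 0]) cube([46, 46, 679]);
translate([1098, 406, 0]) cube([46, 46, 679]);
translate([302, 245, 717]) {
  cube([83, 17, 819]);
  translate([512, 0, 0]) cube([83, 17, 819]);
  translate([83, 0, 0]) cube([429, 17, 83]);
  translate([83, 0, 736]) cube([429, 17, 83]);
}
translate([430, -363, 0]) {
  translate([0, 0, 366]) cube([339, 293, 34]);
  cube([26, 26, 366]);
  translate([313, 0, 0]) cube([26, 26, 366]);
  translate([0, 267, 0]) cube([26, 26, 366]);
  translate([313, 267, 0]) cube([26, 26, 366]);
}
translate([430, 577, 0]) {
  translate([0, 0, 366]) cube([339, 293, 34]);
  cube([26, 26, 366]);
  translate([313, 0, 0]) cube([26, 26, 366]);
  translate([0, 267, 0]) cube([26, 26, 366]);
  translate([313, 267, 0]) cube([26, 26, 366]);
}
translate([-409, 107, 0]) {
  translate([0, 0, 366]) cube([339, 293, 34]);
  cube([26, 26, 366]);
  translate([313, 0, 0]) cube([26, 26, 366]);
  translate([0, 267, 0]) cube([26, 26, 366]);
  translate([313, 267, 0]) cube([26, 26, 366]);
}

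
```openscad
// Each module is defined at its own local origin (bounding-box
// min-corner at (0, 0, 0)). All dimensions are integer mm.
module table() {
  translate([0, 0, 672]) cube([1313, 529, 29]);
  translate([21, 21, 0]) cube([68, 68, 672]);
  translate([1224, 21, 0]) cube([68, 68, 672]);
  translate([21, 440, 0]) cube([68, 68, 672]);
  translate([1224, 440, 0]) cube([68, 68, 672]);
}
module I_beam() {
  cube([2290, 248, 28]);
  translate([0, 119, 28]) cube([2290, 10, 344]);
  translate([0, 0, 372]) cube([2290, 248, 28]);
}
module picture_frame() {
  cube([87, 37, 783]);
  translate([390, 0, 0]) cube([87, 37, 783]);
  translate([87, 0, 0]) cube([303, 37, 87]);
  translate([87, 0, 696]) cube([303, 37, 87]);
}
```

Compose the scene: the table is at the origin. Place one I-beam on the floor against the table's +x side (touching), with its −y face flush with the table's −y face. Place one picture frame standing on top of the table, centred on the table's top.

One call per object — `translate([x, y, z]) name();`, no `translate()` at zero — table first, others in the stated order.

table();
translate([1313, 0, 0]) I_beam();
translate([418, 246, 701]) picture_frame();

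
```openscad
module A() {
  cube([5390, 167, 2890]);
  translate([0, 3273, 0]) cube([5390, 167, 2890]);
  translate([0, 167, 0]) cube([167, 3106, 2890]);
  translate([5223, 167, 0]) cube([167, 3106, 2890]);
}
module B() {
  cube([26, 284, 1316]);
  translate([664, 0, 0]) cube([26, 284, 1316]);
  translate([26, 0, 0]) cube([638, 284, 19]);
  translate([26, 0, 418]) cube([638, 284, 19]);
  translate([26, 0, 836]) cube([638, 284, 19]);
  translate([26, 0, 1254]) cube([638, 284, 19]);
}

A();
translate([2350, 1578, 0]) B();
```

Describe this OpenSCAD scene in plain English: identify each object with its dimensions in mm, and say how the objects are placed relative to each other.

A is a box-shaped house frame (walls only): outside footprint 5390×3440 mm, wall height 2890 mm, wall thickness 167 mm. The two y-facing walls run the full x-width; the two x-facing walls fit between the inner faces of the y-facing walls.

B is an open bookshelf. Two side panels, each 26 mm thick, 284 mm deep and 1316 mm tall, stand 690 mm apart (outside-to-outside). Between them sit 4 shelves, each 19 mm thick and 284 mm deep, spanning the full gap between the sides. The bottom shelf rests on the floor (its underside at z = 0) and the clear gap between one shelf's top and the next shelf's underside is 399 mm.

The bookshelf sits inside the house frame, centred.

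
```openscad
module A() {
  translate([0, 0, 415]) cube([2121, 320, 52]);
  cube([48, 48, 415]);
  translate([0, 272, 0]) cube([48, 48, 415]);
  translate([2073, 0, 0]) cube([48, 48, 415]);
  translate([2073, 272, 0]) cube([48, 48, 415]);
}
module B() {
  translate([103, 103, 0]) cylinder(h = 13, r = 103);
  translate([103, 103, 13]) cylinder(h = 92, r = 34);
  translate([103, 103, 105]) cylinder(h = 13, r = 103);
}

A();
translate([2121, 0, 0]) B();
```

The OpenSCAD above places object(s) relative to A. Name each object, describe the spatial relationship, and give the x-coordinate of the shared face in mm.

A is a bench. B is a spool. The spool is against the bench's +x side, with their −y faces flush. The x-coordinate of the shared face is 2121 mm.

The bench's +x face and the spool's −x face are both at x = 2121 mm.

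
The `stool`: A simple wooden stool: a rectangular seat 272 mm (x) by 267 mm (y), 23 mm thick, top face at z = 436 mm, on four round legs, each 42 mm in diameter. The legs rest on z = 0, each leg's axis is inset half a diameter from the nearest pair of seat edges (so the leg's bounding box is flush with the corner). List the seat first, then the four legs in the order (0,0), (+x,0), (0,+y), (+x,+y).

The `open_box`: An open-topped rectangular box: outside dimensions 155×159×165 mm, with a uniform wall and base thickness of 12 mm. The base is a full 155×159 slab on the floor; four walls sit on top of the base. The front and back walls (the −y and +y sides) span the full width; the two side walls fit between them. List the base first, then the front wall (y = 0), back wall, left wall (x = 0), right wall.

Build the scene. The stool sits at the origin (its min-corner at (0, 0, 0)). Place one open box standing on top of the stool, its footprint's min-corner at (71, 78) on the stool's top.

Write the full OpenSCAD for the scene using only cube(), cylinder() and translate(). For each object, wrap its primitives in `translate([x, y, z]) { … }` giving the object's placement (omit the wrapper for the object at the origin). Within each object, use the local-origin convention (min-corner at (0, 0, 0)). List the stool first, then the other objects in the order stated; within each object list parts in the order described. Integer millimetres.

translate([0, 0, 413]) cube([272, 267, 23]);
translate([21, 21, 0]) cylinder(h = 413, r = 21);
translate([251, 21, 0]) cylinder(h = 413, r = 21);
translate([21, 246, 0]) cylinder(h = 413, r = 21);
translate([251, 246, 0]) cylinder(h = 413, r = 21);
translate([71, 78, 436]) {
  cube([155, 159, 12]);
  translate([0, 0, 12]) cube([155, 12, 153]);
  translate([0, 147, 12]) cube([155, 12, 153]);
  translate([0, 12, 12]) cube([12, 135, 153]);
  translate([143, 12, 12]) cube([12, 135, 153]);
}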